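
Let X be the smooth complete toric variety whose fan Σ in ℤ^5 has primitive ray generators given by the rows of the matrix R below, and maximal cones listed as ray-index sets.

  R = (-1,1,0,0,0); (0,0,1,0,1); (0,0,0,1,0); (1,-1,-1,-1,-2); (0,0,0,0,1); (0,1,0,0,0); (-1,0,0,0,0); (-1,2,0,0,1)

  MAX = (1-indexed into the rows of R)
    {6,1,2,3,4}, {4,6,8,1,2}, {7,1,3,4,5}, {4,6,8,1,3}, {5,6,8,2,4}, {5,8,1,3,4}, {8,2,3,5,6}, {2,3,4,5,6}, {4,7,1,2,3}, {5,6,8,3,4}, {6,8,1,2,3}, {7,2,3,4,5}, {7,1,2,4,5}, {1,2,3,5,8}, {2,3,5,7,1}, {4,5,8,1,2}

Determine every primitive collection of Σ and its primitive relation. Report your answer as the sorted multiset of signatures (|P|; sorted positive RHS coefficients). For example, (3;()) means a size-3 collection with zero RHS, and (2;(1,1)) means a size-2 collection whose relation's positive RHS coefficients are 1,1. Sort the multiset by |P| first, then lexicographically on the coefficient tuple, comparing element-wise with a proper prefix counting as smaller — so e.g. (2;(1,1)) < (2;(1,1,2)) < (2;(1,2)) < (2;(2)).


Δ(Σ) — 8 vertices, 5 min non-faces:

  P={6,7}:  v_{6} + v_{7} = v_{1}  →  sig = (2;(1))
  P={7,8}:  v_{7} + v_{8} = 2·v_{1} + v_{5}  →  sig = (2;(1,2))
  P={1,5,6}:  v_{1} + v_{5} + v_{6} = v_{8}  →  sig = (3;(1))
  P={2,3,4,8}:  v_{2} + v_{3} + v_{4} + v_{8} = v_{6}  →  sig = (4;(1))
  P={1,2,3,4,5}:  v_{1} + v_{2} + v_{3} + v_{4} + v_{5} = 0  →  sig = (5;())

so the primitive-relation signature multiset is
    |P|=2: 2 collections, coeffs (1), (1,2)
    |P|=3: 1 collection, coeffs (1)
    |P|=4: 1 collection, coeffs (1)
    |P|=5: 1 collection, coeffs ()


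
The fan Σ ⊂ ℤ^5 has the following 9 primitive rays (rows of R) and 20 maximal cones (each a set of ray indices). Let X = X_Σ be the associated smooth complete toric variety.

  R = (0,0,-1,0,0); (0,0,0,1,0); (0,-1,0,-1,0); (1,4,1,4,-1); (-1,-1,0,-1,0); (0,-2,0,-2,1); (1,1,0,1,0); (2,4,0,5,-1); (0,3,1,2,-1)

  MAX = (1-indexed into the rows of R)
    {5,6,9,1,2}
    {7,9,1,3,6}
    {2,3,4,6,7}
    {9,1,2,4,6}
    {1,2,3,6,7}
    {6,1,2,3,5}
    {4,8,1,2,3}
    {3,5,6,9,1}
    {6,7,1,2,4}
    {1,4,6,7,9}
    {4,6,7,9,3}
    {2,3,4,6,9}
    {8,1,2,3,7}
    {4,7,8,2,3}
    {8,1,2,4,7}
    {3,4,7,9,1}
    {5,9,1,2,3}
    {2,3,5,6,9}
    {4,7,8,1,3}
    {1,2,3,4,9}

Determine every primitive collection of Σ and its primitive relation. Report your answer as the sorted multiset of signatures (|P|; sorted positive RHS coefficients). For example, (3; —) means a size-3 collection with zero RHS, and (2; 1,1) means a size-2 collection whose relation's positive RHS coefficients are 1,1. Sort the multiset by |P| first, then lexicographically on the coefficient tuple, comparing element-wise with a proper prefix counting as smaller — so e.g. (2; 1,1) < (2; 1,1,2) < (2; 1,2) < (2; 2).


Δ(Σ) — 9 vertices, 9 min non-faces:

  P={5,7}:  v_{5} + v_{7} = 0  →  sig = (2; —)
  P={4,5}:  v_{4} + v_{5} = v_{2} + v_{9}  →  sig = (2; 1,1)
  P={5,8}:  v_{5} + v_{8} = v_{1} + v_{2} + v_{3} + v_{4}  →  sig = (2; 1,1,1,1)
  P={8,9}:  v_{8} + v_{9} = v_{1} + v_{3} + 2·v_{4}  →  sig = (2; 1,1,2)
  P={6,8}:  v_{6} + v_{8} = v_{2} + 2·v_{7}  →  sig = (2; 1,2)
  P={2,7,9}:  v_{2} + v_{7} + v_{9} = v_{4}  →  sig = (3; 1)
  P={1,3,4,6}:  v_{1} + v_{3} + v_{4} + v_{6} = v_{7}  →  sig = (4; 1)
  P={1,2,3,6,9}:  v_{1} + v_{2} + v_{3} + v_{6} + v_{9} = 0  →  sig = (5; —)
  P={1,2,3,4,7}:  v_{1} + v_{2} + v_{3} + v_{4} + v_{7} = v_{8}  →  sig = (5; 1)

Sorted signature multiset PRS(X):
    |P|=2: 5 collections, coeffs (), (1,1), (1,1,1,1), (1,1,2), (1,2)
    |P|=3: 1 collection, coeffs (1)
    |P|=4: 1 collection, coeffs (1)
    |P|=5: 2 collections, coeffs (), (1)


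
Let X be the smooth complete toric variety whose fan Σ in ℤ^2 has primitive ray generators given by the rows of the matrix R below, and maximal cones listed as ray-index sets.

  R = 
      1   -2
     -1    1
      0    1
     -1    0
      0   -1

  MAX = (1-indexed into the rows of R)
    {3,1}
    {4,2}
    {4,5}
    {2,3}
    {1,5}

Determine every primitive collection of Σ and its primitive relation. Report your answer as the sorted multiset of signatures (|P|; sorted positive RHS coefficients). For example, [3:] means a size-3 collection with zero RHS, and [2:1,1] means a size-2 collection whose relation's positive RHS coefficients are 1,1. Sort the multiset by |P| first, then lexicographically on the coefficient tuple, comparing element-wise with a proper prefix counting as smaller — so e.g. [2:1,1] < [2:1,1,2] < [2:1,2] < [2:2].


Δ(Σ) — 5 vertices, 5 min non-faces:

  P = {3,5}:  v_{3} + v_{5} = 0 — sig = [2:]
  P = {1,2}:  v_{1} + v_{2} = v_{5} — sig = [2:1]
  P = {2,5}:  v_{2} + v_{5} = v_{4} — sig = [2:1]
  P = {3,4}:  v_{3} + v_{4} = v_{2} — sig = [2:1]
  P = {1,4}:  v_{1} + v_{4} = 2·v_{5} — sig = [2:2]

so the primitive-relation signature multiset is
    [2:]
    [2:1]
    [2:1]
    [2:1]
    [2:2]


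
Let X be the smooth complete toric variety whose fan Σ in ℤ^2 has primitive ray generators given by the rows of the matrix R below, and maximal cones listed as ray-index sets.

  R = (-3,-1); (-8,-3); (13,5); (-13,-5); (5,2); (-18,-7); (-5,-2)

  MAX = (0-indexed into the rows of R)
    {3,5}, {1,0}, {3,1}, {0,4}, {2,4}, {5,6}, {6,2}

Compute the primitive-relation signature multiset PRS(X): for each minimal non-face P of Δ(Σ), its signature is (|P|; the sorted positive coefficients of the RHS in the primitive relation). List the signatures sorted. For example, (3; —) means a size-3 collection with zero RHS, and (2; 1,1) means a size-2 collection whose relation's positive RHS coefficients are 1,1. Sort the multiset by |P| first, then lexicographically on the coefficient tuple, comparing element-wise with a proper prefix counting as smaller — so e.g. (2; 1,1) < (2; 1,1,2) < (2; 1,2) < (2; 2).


Σ has 14 primitive collections:

  • {2,3}:  v_{2} + v_{3} = 0 — sig = (2; —)
  • {4,6}:  v_{4} + v_{6} = 0 — sig = (2; —)
  • {0,6}:  v_{0} + v_{6} = v_{1} — sig = (2; 1)
  • {1,2}:  v_{1} + v_{2} = v_{4} — sig = (2; 1)
  • {1,4}:  v_{1} + v_{4} = v_{0} — sig = (2; 1)
  • {1,6}:  v_{1} + v_{6} = v_{3} — sig = (2; 1)
  • {2,5}:  v_{2} + v_{5} = v_{6} — sig = (2; 1)
  • {3,4}:  v_{3} + v_{4} = v_{1} — sig = (2; 1)
  • {3,6}:  v_{3} + v_{6} = v_{5} — sig = (2; 1)
  • {4,5}:  v_{4} + v_{5} = v_{3} — sig = (2; 1)
  • {0,5}:  v_{0} + v_{5} = v_{1} + v_{3} — sig = (2; 1,1)
  • {0,2}:  v_{0} + v_{2} = 2·v_{4} — sig = (2; 2)
  • {0,3}:  v_{0} + v_{3} = 2·v_{1} — sig = (2; 2)
  • {1,5}:  v_{1} + v_{5} = 2·v_{3} — sig = (2; 2)

Signatures (|P|; sorted positive RHS coefficients), sorted:
[(2; —), (2; —), (2; 1), (2; 1), (2; 1), (2; 1), (2; 1), (2; 1), (2; 1), (2; 1), (2; 1,1), (2; 2), (2; 2), (2; 2)]


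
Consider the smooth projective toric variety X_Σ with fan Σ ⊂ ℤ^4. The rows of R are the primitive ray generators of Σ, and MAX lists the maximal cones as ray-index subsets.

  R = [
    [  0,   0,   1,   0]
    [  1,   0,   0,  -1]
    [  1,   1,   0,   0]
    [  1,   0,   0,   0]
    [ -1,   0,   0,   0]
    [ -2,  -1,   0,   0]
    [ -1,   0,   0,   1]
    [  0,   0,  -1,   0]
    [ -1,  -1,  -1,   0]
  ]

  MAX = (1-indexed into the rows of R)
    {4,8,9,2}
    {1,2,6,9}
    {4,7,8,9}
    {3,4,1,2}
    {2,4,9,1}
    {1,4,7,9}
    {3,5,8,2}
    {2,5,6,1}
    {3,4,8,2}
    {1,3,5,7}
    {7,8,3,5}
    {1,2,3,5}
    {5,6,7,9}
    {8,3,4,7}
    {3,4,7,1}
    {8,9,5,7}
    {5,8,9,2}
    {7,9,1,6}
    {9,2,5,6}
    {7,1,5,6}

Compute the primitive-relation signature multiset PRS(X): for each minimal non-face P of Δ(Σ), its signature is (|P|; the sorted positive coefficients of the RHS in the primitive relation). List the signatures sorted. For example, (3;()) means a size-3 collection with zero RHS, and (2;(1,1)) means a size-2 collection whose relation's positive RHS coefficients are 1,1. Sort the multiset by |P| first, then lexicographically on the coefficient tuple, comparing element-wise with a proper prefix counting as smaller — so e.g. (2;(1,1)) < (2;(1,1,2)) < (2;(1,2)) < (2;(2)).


8 collections generate NE(X_Σ); each relation:

  P = {1,8}:  v_{1} + v_{8} = 0 ; sig = (2;())
  P = {2,7}:  v_{2} + v_{7} = 0 ; sig = (2;())
  P = {4,5}:  v_{4} + v_{5} = 0 ; sig = (2;())
  P = {3,6}:  v_{3} + v_{6} = v_{5} ; sig = (2;(1))
  P = {3,9}:  v_{3} + v_{9} = v_{8} ; sig = (2;(1))
  P = {4,6}:  v_{4} + v_{6} = v_{1} + v_{9} ; sig = (2;(1,1))
  P = {6,8}:  v_{6} + v_{8} = v_{5} + v_{9} ; sig = (2;(1,1))
  P = {1,5,9}:  v_{1} + v_{5} + v_{9} = v_{6} ; sig = (3;(1))

Sorted signature multiset PRS(X):
    (2;())
    (2;())
    (2;())
    (2;(1))
    (2;(1))
    (2;(1,1))
    (2;(1,1))
    (3;(1))


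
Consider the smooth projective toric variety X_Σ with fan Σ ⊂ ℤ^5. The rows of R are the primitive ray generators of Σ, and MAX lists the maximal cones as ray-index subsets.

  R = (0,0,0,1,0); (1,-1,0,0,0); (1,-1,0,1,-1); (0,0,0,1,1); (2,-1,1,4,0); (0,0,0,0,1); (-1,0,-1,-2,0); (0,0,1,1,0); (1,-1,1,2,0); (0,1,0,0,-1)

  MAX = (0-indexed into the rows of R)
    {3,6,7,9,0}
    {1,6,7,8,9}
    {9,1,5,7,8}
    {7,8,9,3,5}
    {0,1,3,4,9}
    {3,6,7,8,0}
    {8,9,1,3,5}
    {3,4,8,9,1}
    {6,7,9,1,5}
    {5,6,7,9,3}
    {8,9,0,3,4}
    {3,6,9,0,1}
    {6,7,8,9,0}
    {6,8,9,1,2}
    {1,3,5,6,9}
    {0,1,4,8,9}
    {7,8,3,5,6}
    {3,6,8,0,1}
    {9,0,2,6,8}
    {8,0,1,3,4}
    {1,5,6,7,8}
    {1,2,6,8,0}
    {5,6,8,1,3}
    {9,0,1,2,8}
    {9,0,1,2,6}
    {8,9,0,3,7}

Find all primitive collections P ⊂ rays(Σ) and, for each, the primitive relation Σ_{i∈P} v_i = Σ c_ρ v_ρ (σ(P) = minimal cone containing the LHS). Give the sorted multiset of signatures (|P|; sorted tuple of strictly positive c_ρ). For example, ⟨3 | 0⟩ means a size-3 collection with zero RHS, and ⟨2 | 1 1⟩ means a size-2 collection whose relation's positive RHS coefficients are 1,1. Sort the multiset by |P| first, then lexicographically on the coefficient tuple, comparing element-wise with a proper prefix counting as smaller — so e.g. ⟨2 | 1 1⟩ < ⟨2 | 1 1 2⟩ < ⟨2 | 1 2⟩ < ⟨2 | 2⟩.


The 14 primitive collections of Σ (r=10, n=5):

  • {0,5}:  v_{0} + v_{5} = v_{3} — sig = ⟨2 | 1⟩
  • {2,5}:  v_{2} + v_{5} = v_{0} + v_{1} — sig = ⟨2 | 1 1⟩
  • {4,5}:  v_{4} + v_{5} = v_{1} + 2·v_{3} + v_{8} + v_{9} — sig = ⟨2 | 1 1 1 2⟩
  • {2,7}:  v_{2} + v_{7} = v_{6} + 2·v_{8} + v_{9} — sig = ⟨2 | 1 1 2⟩
  • {4,7}:  v_{4} + v_{7} = v_{3} + 2·v_{8} + v_{9} — sig = ⟨2 | 1 1 2⟩
  • {2,4}:  v_{2} + v_{4} = 3·v_{0} + 2·v_{1} + v_{8} + v_{9} — sig = ⟨2 | 1 1 2 3⟩
  • {2,3}:  v_{2} + v_{3} = 2·v_{0} + v_{1} — sig = ⟨2 | 1 2⟩
  • {4,6}:  v_{4} + v_{6} = 2·v_{0} + v_{1} — sig = ⟨2 | 1 2⟩
  • {0,1,7}:  v_{0} + v_{1} + v_{7} = v_{8} — sig = ⟨3 | 1⟩
  • {1,3,7}:  v_{1} + v_{3} + v_{7} = v_{5} + v_{8} — sig = ⟨3 | 1 1⟩
  • {5,6,8,9}:  v_{5} + v_{6} + v_{8} + v_{9} = 0 — sig = ⟨4 | 0⟩
  • {3,6,8,9}:  v_{3} + v_{6} + v_{8} + v_{9} = v_{0} — sig = ⟨4 | 1⟩
  • {0,1,3,8,9}:  v_{0} + v_{1} + v_{3} + v_{8} + v_{9} = v_{4} — sig = ⟨5 | 1⟩
  • {0,1,6,8,9}:  v_{0} + v_{1} + v_{6} + v_{8} + v_{9} = v_{2} — sig = ⟨5 | 1⟩

so the primitive-relation signature multiset is
    |P|=2: 8 collections, coeffs (1), (1,1), (1,1,1,2), (1,1,2), (1,1,2), (1,1,2,3), (1,2), (1,2)
    |P|=3: 2 collections, coeffs (1), (1,1)
    |P|=4: 2 collections, coeffs (), (1)
    |P|=5: 2 collections, coeffs (1), (1)


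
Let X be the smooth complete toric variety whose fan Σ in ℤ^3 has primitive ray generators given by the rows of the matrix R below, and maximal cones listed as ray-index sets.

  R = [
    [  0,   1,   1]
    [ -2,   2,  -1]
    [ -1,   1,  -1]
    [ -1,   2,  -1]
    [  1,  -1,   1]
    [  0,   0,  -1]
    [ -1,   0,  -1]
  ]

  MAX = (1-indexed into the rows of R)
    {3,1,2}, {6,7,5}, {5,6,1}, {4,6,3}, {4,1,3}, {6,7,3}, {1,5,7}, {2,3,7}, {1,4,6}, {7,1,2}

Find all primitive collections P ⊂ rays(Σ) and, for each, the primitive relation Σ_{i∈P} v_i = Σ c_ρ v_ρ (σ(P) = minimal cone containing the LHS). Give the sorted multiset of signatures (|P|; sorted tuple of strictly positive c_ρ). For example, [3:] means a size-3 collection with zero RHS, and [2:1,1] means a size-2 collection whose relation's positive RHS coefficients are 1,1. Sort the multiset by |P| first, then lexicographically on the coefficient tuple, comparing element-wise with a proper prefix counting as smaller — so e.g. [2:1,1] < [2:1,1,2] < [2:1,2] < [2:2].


9 minimal non-faces of Δ(Σ) (on 7 rays):

  P={3,5}:  v_{3} + v_{5} = 0 — sig = [2:]
  P={2,5}:  v_{2} + v_{5} = v_{1} + v_{7} — sig = [2:1,1]
  P={4,5}:  v_{4} + v_{5} = v_{1} + v_{6} — sig = [2:1,1]
  P={2,4}:  v_{2} + v_{4} = v_{1} + 3·v_{3} — sig = [2:1,3]
  P={2,6}:  v_{2} + v_{6} = 2·v_{3} — sig = [2:2]
  P={4,7}:  v_{4} + v_{7} = 2·v_{3} — sig = [2:2]
  P={1,3,6}:  v_{1} + v_{3} + v_{6} = v_{4} — sig = [3:1]
  P={1,3,7}:  v_{1} + v_{3} + v_{7} = v_{2} — sig = [3:1]
  P={1,6,7}:  v_{1} + v_{6} + v_{7} = v_{3} — sig = [3:1]

Hence PRS(X_Σ) =
    [2:]
    [2:1,1]
    [2:1,1]
    [2:1,3]
    [2:2]
    [2:2]
    [3:1]
    [3:1]
    [3:1]


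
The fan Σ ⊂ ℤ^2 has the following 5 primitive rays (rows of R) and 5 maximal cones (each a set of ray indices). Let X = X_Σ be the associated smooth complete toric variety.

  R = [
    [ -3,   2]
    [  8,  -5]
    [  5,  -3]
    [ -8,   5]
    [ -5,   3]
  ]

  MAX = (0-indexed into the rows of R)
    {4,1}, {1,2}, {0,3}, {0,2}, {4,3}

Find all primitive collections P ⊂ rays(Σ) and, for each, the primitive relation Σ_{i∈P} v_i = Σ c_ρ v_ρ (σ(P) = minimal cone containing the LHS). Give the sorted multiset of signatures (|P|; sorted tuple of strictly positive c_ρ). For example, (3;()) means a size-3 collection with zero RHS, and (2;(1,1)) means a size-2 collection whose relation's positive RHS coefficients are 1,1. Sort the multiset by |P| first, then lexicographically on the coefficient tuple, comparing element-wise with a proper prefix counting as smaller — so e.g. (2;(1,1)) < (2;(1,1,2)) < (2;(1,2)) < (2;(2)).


Minimal non-faces — 5 found among 5 rays, 5 max cones:

  P={1,3}:  v_{1} + v_{3} = 0  ⟹  sig = (2;())
  P={2,4}:  v_{2} + v_{4} = 0  ⟹  sig = (2;())
  P={0,1}:  v_{0} + v_{1} = v_{2}  ⟹  sig = (2;(1))
  P={0,4}:  v_{0} + v_{4} = v_{3}  ⟹  sig = (2;(1))
  P={2,3}:  v_{2} + v_{3} = v_{0}  ⟹  sig = (2;(1))

Hence PRS(X_Σ) =
[(2;()), (2;()), (2;(1)), (2;(1)), (2;(1))]


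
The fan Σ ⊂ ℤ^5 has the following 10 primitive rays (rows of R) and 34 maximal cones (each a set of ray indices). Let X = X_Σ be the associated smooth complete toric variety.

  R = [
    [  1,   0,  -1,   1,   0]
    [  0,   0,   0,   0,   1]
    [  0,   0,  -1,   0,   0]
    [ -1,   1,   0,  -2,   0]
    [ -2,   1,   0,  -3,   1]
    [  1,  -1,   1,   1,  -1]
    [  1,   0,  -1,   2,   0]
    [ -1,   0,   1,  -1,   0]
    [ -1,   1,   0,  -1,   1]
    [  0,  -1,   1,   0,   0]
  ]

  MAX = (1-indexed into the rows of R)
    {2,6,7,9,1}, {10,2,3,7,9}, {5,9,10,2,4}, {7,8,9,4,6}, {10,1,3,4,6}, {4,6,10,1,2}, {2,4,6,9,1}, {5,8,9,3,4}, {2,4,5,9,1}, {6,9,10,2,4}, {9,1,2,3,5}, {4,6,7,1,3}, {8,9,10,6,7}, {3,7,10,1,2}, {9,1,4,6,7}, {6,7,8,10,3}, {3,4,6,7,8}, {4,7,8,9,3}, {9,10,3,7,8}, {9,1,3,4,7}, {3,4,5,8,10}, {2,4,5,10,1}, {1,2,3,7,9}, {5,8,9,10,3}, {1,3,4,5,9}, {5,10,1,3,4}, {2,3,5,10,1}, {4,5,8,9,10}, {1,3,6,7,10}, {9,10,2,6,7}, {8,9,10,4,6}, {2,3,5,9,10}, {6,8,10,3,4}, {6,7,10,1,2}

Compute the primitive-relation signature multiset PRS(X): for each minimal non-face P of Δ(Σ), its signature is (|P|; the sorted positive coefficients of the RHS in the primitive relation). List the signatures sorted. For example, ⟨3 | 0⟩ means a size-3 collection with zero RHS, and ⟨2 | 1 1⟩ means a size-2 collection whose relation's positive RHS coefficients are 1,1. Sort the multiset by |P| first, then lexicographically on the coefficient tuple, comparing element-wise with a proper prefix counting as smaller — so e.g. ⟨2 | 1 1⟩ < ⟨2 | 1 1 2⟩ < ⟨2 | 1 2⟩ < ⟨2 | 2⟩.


|primitive collections| = 11. Relations:

  P = {1,8}:  v_{1} + v_{8} = 0  →  sig = ⟨2 | 0⟩
  P = {2,8}:  v_{2} + v_{8} = v_{9} + v_{10}  →  sig = ⟨2 | 1 1⟩
  P = {5,6}:  v_{5} + v_{6} = v_{4} + v_{10}  →  sig = ⟨2 | 1 1⟩
  P = {5,7}:  v_{5} + v_{7} = v_{3} + v_{9}  →  sig = ⟨2 | 1 1⟩
  P = {3,6,9}:  v_{3} + v_{6} + v_{9} = 0  →  sig = ⟨3 | 0⟩
  P = {4,7,10}:  v_{4} + v_{7} + v_{10} = 0  →  sig = ⟨3 | 0⟩
  P = {1,9,10}:  v_{1} + v_{9} + v_{10} = v_{2}  →  sig = ⟨3 | 1⟩
  P = {2,3,4}:  v_{2} + v_{3} + v_{4} = v_{1} + v_{5}  →  sig = ⟨3 | 1 1⟩
  P = {2,3,6}:  v_{2} + v_{3} + v_{6} = v_{1} + v_{10}  →  sig = ⟨3 | 1 1⟩
  P = {2,4,7}:  v_{2} + v_{4} + v_{7} = v_{1} + v_{9}  →  sig = ⟨3 | 1 1⟩
  P = {3,4,9,10}:  v_{3} + v_{4} + v_{9} + v_{10} = v_{5}  →  sig = ⟨4 | 1⟩

so the primitive-relation signature multiset is
{ ⟨2 | 0⟩,  ⟨2 | 1 1⟩ ×3,  ⟨3 | 0⟩ ×2,  ⟨3 | 1⟩,  ⟨3 | 1 1⟩ ×3,  ⟨4 | 1⟩ }


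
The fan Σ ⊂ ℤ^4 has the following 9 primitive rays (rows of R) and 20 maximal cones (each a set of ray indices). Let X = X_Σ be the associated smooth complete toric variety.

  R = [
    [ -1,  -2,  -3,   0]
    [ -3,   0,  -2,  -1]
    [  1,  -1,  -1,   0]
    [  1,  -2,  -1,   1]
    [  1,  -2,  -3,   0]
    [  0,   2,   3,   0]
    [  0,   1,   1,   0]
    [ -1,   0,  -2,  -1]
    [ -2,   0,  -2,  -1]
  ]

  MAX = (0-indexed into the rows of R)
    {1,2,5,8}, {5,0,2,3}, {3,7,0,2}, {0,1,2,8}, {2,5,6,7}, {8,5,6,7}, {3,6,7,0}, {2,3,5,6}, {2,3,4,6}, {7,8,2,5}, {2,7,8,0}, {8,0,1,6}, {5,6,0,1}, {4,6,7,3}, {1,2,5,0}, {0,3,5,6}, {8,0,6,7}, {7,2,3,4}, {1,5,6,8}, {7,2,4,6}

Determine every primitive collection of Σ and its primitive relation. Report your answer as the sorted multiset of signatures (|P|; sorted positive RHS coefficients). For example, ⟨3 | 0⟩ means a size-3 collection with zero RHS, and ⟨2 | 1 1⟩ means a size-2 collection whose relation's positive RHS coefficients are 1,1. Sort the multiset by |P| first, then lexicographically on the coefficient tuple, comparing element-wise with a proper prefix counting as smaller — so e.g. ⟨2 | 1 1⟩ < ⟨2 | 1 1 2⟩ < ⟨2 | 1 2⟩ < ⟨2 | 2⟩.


Primitive collections (14):

  {3,8}:  v_{3} + v_{8} = v_{0} — sig = ⟨2 | 1⟩
  {1,4}:  v_{1} + v_{4} = v_{0} + v_{7} — sig = ⟨2 | 1 1⟩
  {4,5}:  v_{4} + v_{5} = v_{2} + v_{6} — sig = ⟨2 | 1 1⟩
  {1,3}:  v_{1} + v_{3} = 2·v_{0} + v_{5} — sig = ⟨2 | 1 2⟩
  {4,8}:  v_{4} + v_{8} = v_{3} + 2·v_{7} — sig = ⟨2 | 1 2⟩
  {1,7}:  v_{1} + v_{7} = 2·v_{8} — sig = ⟨2 | 2⟩
  {0,4}:  v_{0} + v_{4} = 2·v_{3} + 2·v_{7} — sig = ⟨2 | 2 2⟩
  {3,5,7}:  v_{3} + v_{5} + v_{7} = 0 — sig = ⟨3 | 0⟩
  {0,5,7}:  v_{0} + v_{5} + v_{7} = v_{8} — sig = ⟨3 | 1⟩
  {0,5,8}:  v_{0} + v_{5} + v_{8} = v_{1} — sig = ⟨3 | 1⟩
  {1,2,6}:  v_{1} + v_{2} + v_{6} = v_{8} — sig = ⟨3 | 1⟩
  {2,6,8}:  v_{2} + v_{6} + v_{8} = v_{7} — sig = ⟨3 | 1⟩
  {0,2,6}:  v_{0} + v_{2} + v_{6} = v_{3} + v_{7} — sig = ⟨3 | 1 1⟩
  {2,3,6,7}:  v_{2} + v_{3} + v_{6} + v_{7} = v_{4} — sig = ⟨4 | 1⟩

Hence PRS(X_Σ) =
    ⟨2 | 1⟩
    ⟨2 | 1 1⟩
    ⟨2 | 1 1⟩
    ⟨2 | 1 2⟩
    ⟨2 | 1 2⟩
    ⟨2 | 2⟩
    ⟨2 | 2 2⟩
    ⟨3 | 0⟩
    ⟨3 | 1⟩
    ⟨3 | 1⟩
    ⟨3 | 1⟩
    ⟨3 | 1⟩
    ⟨3 | 1 1⟩
    ⟨4 | 1⟩


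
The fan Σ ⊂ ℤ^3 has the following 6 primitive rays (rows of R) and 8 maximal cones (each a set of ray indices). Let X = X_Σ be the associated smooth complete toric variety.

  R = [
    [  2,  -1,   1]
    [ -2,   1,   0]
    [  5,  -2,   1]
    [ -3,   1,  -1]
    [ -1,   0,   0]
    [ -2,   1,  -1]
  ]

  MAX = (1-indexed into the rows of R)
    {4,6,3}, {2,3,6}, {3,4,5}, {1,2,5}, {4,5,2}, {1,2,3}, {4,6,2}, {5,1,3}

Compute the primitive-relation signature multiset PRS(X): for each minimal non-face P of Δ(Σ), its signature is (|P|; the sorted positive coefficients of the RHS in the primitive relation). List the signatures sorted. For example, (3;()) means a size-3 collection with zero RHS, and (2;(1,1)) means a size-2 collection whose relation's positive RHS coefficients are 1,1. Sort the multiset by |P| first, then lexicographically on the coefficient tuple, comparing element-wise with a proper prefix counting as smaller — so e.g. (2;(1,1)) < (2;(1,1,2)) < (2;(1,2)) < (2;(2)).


Minimal non-faces — 5 found among 6 rays, 8 max cones:

  {1,6}:  v_{1} + v_{6} = 0  ⟹  sig = (2;())
  {1,4}:  v_{1} + v_{4} = v_{5}  ⟹  sig = (2;(1))
  {5,6}:  v_{5} + v_{6} = v_{4}  ⟹  sig = (2;(1))
  {2,3,4}:  v_{2} + v_{3} + v_{4} = 0  ⟹  sig = (3;())
  {2,3,5}:  v_{2} + v_{3} + v_{5} = v_{1}  ⟹  sig = (3;(1))

Hence PRS(X_Σ) =
[(2;()), (2;(1)), (2;(1)), (3;()), (3;(1))]


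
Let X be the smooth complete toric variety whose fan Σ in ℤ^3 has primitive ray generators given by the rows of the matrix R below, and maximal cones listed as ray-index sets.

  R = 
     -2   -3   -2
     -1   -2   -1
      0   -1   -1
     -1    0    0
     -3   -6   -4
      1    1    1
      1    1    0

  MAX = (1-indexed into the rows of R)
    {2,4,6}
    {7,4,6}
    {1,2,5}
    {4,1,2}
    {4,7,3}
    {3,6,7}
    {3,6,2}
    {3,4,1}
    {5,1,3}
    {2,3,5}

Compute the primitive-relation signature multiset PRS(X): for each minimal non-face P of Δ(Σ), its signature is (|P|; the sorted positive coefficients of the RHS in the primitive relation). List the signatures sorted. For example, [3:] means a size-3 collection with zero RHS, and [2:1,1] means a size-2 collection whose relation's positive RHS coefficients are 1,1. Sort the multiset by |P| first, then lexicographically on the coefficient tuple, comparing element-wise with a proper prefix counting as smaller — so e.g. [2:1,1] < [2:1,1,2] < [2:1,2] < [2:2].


Minimal non-faces — 9 found among 7 rays, 10 max cones:

  • {1,6}:  v_{1} + v_{6} = v_{2}  →  sig = [2:1]
  • {2,7}:  v_{2} + v_{7} = v_{3}  →  sig = [2:1]
  • {1,7}:  v_{1} + v_{7} = 2·v_{3} + v_{4}  →  sig = [2:1,2]
  • {5,6}:  v_{5} + v_{6} = 2·v_{2} + v_{3}  →  sig = [2:1,2]
  • {5,7}:  v_{5} + v_{7} = v_{1} + 2·v_{3}  →  sig = [2:1,2]
  • {4,5}:  v_{4} + v_{5} = 2·v_{1}  →  sig = [2:2]
  • {3,4,6}:  v_{3} + v_{4} + v_{6} = 0  →  sig = [3:]
  • {1,2,3}:  v_{1} + v_{2} + v_{3} = v_{5}  →  sig = [3:1]
  • {2,3,4}:  v_{2} + v_{3} + v_{4} = v_{1}  →  sig = [3:1]

so the primitive-relation signature multiset is
    [2:1]
    [2:1]
    [2:1,2]
    [2:1,2]
    [2:1,2]
    [2:2]
    [3:]
    [3:1]
    [3:1]


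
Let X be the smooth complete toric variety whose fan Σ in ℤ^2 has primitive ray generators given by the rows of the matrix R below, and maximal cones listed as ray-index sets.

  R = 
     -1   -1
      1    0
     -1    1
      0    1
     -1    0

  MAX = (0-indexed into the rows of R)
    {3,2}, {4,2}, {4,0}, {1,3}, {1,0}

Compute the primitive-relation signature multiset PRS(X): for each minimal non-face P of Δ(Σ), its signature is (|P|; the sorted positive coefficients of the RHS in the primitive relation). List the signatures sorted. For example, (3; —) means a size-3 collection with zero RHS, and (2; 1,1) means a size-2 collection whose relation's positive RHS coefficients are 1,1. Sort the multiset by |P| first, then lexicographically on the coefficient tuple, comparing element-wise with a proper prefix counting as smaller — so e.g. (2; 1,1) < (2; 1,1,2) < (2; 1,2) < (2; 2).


Δ(Σ) — 5 vertices, 5 min non-faces:

  {1,4}:  v_{1} + v_{4} = 0 — sig = (2; —)
  {0,3}:  v_{0} + v_{3} = v_{4} — sig = (2; 1)
  {1,2}:  v_{1} + v_{2} = v_{3} — sig = (2; 1)
  {3,4}:  v_{3} + v_{4} = v_{2} — sig = (2; 1)
  {0,2}:  v_{0} + v_{2} = 2·v_{4} — sig = (2; 2)

Sorted signature multiset PRS(X):
    (2; —)
    (2; 1)
    (2; 1)
    (2; 1)
    (2; 2)


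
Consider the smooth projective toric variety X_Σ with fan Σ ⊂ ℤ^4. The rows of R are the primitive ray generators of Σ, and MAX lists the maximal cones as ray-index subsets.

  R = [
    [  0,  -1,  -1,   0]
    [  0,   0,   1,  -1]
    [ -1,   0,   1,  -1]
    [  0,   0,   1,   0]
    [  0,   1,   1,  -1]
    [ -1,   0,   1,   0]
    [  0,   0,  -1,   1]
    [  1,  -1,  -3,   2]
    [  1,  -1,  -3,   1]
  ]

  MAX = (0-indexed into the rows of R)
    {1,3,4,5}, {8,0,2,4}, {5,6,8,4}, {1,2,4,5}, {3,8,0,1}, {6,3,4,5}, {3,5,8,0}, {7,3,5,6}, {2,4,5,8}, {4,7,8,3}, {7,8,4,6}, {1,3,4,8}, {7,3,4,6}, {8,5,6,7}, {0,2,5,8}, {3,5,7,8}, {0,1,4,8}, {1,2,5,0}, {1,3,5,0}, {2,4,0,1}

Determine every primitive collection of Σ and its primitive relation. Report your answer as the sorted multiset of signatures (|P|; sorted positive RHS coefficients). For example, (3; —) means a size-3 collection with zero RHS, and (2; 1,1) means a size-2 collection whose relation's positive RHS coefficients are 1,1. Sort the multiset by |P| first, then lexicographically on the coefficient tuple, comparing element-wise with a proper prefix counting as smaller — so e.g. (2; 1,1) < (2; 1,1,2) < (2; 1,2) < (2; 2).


Primitive collections (14):

  {1,6}:  v_{1} + v_{6} = 0  so sig = (2; —)
  {0,6}:  v_{0} + v_{6} = v_{5} + v_{8}  so sig = (2; 1,1)
  {1,7}:  v_{1} + v_{7} = v_{3} + v_{8}  so sig = (2; 1,1)
  {2,3}:  v_{2} + v_{3} = v_{1} + v_{5}  so sig = (2; 1,1)
  {2,7}:  v_{2} + v_{7} = v_{5} + v_{8}  so sig = (2; 1,1)
  {0,7}:  v_{0} + v_{7} = v_{3} + v_{5} + 2·v_{8}  so sig = (2; 1,1,2)
  {2,6}:  v_{2} + v_{6} = v_{4} + 2·v_{5} + v_{8}  so sig = (2; 1,1,2)
  {0,3,4}:  v_{0} + v_{3} + v_{4} = v_{1}  so sig = (3; 1)
  {0,4,5}:  v_{0} + v_{4} + v_{5} = v_{2}  so sig = (3; 1)
  {1,5,8}:  v_{1} + v_{5} + v_{8} = v_{0}  so sig = (3; 1)
  {3,6,8}:  v_{3} + v_{6} + v_{8} = v_{7}  so sig = (3; 1)
  {4,5,7}:  v_{4} + v_{5} + v_{7} = v_{6}  so sig = (3; 1)
  {1,2,8}:  v_{1} + v_{2} + v_{8} = 2·v_{0} + v_{4}  so sig = (3; 1,2)
  {3,4,5,8}:  v_{3} + v_{4} + v_{5} + v_{8} = 0  so sig = (4; —)

so the primitive-relation signature multiset is
{ (2; —),  (2; 1,1) ×4,  (2; 1,1,2) ×2,  (3; 1) ×5,  (3; 1,2),  (4; —) }


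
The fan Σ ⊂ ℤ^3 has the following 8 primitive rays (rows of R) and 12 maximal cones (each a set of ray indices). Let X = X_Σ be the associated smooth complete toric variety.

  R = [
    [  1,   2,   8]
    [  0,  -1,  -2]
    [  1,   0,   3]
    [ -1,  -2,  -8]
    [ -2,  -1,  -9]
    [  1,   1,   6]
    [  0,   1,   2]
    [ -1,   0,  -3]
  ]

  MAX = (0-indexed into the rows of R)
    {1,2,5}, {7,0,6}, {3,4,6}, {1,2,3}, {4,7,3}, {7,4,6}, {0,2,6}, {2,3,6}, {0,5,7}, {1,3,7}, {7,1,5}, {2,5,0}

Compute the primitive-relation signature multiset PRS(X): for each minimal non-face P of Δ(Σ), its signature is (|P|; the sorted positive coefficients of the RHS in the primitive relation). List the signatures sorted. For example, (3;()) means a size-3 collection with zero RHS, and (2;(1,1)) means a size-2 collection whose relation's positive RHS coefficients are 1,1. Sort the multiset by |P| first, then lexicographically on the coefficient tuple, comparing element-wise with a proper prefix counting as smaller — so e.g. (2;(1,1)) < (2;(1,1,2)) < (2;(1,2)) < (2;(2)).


Δ(Σ) — 8 vertices, 11 min non-faces:

  • {0,3}:  v_{0} + v_{3} = 0  so sig = (2;())
  • {1,6}:  v_{1} + v_{6} = 0  so sig = (2;())
  • {2,7}:  v_{2} + v_{7} = 0  so sig = (2;())
  • {0,1}:  v_{0} + v_{1} = v_{5}  so sig = (2;(1))
  • {3,5}:  v_{3} + v_{5} = v_{1}  so sig = (2;(1))
  • {4,5}:  v_{4} + v_{5} = v_{7}  so sig = (2;(1))
  • {5,6}:  v_{5} + v_{6} = v_{0}  so sig = (2;(1))
  • {0,4}:  v_{0} + v_{4} = v_{6} + v_{7}  so sig = (2;(1,1))
  • {1,4}:  v_{1} + v_{4} = v_{3} + v_{7}  so sig = (2;(1,1))
  • {2,4}:  v_{2} + v_{4} = v_{3} + v_{6}  so sig = (2;(1,1))
  • {3,6,7}:  v_{3} + v_{6} + v_{7} = v_{4}  so sig = (3;(1))

Hence PRS(X_Σ) =
    |P|=2: 10 collections, coeffs (), (), (), (1), (1), (1), (1), (1,1), (1,1), (1,1)
    |P|=3: 1 collection, coeffs (1)


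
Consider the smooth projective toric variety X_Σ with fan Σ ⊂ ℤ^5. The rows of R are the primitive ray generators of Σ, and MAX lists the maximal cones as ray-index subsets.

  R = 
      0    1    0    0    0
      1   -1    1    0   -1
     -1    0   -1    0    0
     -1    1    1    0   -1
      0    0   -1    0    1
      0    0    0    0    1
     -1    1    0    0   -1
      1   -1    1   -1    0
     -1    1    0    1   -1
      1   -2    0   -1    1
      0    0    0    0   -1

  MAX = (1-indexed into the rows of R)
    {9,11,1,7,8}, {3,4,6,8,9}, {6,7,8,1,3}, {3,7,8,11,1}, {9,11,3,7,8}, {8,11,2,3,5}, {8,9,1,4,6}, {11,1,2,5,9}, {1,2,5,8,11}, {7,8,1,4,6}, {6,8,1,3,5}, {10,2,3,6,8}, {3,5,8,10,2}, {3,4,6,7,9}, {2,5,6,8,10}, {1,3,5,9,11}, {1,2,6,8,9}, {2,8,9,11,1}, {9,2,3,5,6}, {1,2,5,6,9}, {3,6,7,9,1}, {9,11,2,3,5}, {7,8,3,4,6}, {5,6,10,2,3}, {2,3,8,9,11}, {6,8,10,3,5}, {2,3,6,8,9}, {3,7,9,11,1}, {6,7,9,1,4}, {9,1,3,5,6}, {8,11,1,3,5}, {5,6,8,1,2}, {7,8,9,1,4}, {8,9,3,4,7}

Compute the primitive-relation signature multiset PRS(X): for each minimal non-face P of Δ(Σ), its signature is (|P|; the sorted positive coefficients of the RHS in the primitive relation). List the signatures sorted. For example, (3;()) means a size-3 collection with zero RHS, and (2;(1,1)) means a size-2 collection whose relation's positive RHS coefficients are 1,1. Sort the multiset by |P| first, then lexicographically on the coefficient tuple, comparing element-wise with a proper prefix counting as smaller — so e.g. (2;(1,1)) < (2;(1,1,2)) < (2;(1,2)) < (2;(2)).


Primitive collections (17):

  • {6,11}:  v_{6} + v_{11} = 0 ; sig = (2;())
  • {1,10}:  v_{1} + v_{10} = v_{5} + v_{8} ; sig = (2;(1,1))
  • {4,5}:  v_{4} + v_{5} = v_{6} + v_{7} ; sig = (2;(1,1))
  • {5,7}:  v_{5} + v_{7} = v_{1} + v_{3} ; sig = (2;(1,1))
  • {7,10}:  v_{7} + v_{10} = v_{3} + v_{8} ; sig = (2;(1,1))
  • {2,7}:  v_{2} + v_{7} = v_{8} + v_{9} + v_{11} ; sig = (2;(1,1,1))
  • {4,11}:  v_{4} + v_{11} = v_{7} + v_{8} + v_{9} ; sig = (2;(1,1,1))
  • {9,10}:  v_{9} + v_{10} = v_{2} + v_{3} + v_{6} ; sig = (2;(1,1,1))
  • {10,11}:  v_{10} + v_{11} = v_{2} + v_{3} + v_{5} + v_{8} ; sig = (2;(1,1,1,1))
  • {4,10}:  v_{4} + v_{10} = v_{3} + v_{6} + 2·v_{8} + v_{9} ; sig = (2;(1,1,1,2))
  • {2,4}:  v_{2} + v_{4} = 2·v_{8} + 2·v_{9} ; sig = (2;(2,2))
  • {5,8,9}:  v_{5} + v_{8} + v_{9} = 0 ; sig = (3;())
  • {1,2,3}:  v_{1} + v_{2} + v_{3} = v_{11} ; sig = (3;(1))
  • {1,3,4}:  v_{1} + v_{3} + v_{4} = v_{6} + 2·v_{7} ; sig = (3;(1,2))
  • {1,3,8,9}:  v_{1} + v_{3} + v_{8} + v_{9} = v_{7} ; sig = (4;(1))
  • {6,7,8,9}:  v_{6} + v_{7} + v_{8} + v_{9} = v_{4} ; sig = (4;(1))
  • {2,3,5,6,8}:  v_{2} + v_{3} + v_{5} + v_{6} + v_{8} = v_{10} ; sig = (5;(1))

so the primitive-relation signature multiset is
    |P|=2: 11 collections, coeffs (), (1,1), (1,1), (1,1), (1,1), (1,1,1), (1,1,1), (1,1,1), (1,1,1,1), (1,1,1,2), (2,2)
    |P|=3: 3 collections, coeffs (), (1), (1,2)
    |P|=4: 2 collections, coeffs (1), (1)
    |P|=5: 1 collection, coeffs (1)


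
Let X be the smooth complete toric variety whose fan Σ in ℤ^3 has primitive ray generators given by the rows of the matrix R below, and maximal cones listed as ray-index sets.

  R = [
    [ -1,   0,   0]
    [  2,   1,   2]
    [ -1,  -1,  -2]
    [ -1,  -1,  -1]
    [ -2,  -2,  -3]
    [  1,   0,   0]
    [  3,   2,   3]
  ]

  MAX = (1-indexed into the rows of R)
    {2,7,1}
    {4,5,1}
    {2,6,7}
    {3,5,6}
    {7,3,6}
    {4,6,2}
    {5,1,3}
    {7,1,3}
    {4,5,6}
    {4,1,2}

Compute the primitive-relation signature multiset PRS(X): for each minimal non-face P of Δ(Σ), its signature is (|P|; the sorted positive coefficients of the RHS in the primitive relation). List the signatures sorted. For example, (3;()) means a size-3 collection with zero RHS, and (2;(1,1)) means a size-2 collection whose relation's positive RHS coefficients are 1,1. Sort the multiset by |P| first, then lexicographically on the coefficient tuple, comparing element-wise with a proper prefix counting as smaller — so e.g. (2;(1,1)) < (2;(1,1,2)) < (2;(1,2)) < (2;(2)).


Primitive collections (6):

  P={1,6}:  v_{1} + v_{6} = 0  →  sig = (2;())
  P={2,3}:  v_{2} + v_{3} = v_{6}  →  sig = (2;(1))
  P={3,4}:  v_{3} + v_{4} = v_{5}  →  sig = (2;(1))
  P={4,7}:  v_{4} + v_{7} = v_{2}  →  sig = (2;(1))
  P={5,7}:  v_{5} + v_{7} = v_{6}  →  sig = (2;(1))
  P={2,5}:  v_{2} + v_{5} = v_{4} + v_{6}  →  sig = (2;(1,1))

Sorted signature multiset PRS(X):
{ (2;()),  (2;(1)) ×4,  (2;(1,1)) }


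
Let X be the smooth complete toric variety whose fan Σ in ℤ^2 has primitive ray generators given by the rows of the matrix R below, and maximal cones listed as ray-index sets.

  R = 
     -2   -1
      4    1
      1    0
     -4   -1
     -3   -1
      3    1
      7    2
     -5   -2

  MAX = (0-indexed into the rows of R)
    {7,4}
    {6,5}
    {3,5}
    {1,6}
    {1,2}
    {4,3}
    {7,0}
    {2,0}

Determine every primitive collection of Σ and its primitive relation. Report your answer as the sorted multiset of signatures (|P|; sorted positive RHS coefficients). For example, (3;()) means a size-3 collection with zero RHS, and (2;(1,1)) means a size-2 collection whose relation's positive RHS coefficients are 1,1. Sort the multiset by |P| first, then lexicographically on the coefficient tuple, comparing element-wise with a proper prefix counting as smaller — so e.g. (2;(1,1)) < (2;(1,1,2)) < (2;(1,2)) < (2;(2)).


Primitive collections (20):

  P={1,3}:  v_{1} + v_{3} = 0  ⟹  sig = (2;())
  P={4,5}:  v_{4} + v_{5} = 0  ⟹  sig = (2;())
  P={0,4}:  v_{0} + v_{4} = v_{7}  ⟹  sig = (2;(1))
  P={0,5}:  v_{0} + v_{5} = v_{2}  ⟹  sig = (2;(1))
  P={1,4}:  v_{1} + v_{4} = v_{2}  ⟹  sig = (2;(1))
  P={1,5}:  v_{1} + v_{5} = v_{6}  ⟹  sig = (2;(1))
  P={2,3}:  v_{2} + v_{3} = v_{4}  ⟹  sig = (2;(1))
  P={2,4}:  v_{2} + v_{4} = v_{0}  ⟹  sig = (2;(1))
  P={2,5}:  v_{2} + v_{5} = v_{1}  ⟹  sig = (2;(1))
  P={3,6}:  v_{3} + v_{6} = v_{5}  ⟹  sig = (2;(1))
  P={4,6}:  v_{4} + v_{6} = v_{1}  ⟹  sig = (2;(1))
  P={5,7}:  v_{5} + v_{7} = v_{0}  ⟹  sig = (2;(1))
  P={0,6}:  v_{0} + v_{6} = v_{1} + v_{2}  ⟹  sig = (2;(1,1))
  P={1,7}:  v_{1} + v_{7} = v_{0} + v_{2}  ⟹  sig = (2;(1,1))
  P={0,1}:  v_{0} + v_{1} = 2·v_{2}  ⟹  sig = (2;(2))
  P={0,3}:  v_{0} + v_{3} = 2·v_{4}  ⟹  sig = (2;(2))
  P={2,6}:  v_{2} + v_{6} = 2·v_{1}  ⟹  sig = (2;(2))
  P={2,7}:  v_{2} + v_{7} = 2·v_{0}  ⟹  sig = (2;(2))
  P={6,7}:  v_{6} + v_{7} = 2·v_{2}  ⟹  sig = (2;(2))
  P={3,7}:  v_{3} + v_{7} = 3·v_{4}  ⟹  sig = (2;(3))

Hence PRS(X_Σ) =
    |P|=2: 20 collections, coeffs (), (), (1), (1), (1), (1), (1), (1), (1), (1), (1), (1), (1,1), (1,1), (2), (2), (2), (2), (2), (3)


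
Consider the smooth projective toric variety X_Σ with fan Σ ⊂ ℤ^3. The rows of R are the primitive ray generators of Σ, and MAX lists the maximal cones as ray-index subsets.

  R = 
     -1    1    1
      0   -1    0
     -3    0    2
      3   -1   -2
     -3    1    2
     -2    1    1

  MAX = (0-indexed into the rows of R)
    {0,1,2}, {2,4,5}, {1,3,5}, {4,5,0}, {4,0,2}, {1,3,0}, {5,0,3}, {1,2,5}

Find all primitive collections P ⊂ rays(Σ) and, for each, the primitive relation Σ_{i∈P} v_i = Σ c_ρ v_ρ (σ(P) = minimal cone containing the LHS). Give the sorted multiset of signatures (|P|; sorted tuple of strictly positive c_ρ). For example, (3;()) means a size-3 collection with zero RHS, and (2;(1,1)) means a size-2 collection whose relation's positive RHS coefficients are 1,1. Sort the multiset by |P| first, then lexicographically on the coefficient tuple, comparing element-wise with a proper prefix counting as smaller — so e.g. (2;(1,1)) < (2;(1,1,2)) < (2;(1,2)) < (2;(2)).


The 5 primitive collections of Σ (r=6, n=3):

  P = {3,4}:  v_{3} + v_{4} = 0  →  sig = (2;())
  P = {1,4}:  v_{1} + v_{4} = v_{2}  →  sig = (2;(1))
  P = {2,3}:  v_{2} + v_{3} = v_{1}  →  sig = (2;(1))
  P = {0,1,5}:  v_{0} + v_{1} + v_{5} = v_{4}  →  sig = (3;(1))
  P = {0,2,5}:  v_{0} + v_{2} + v_{5} = 2·v_{4}  →  sig = (3;(2))

so the primitive-relation signature multiset is
    (2;())
    (2;(1))
    (2;(1))
    (3;(1))
    (3;(2))


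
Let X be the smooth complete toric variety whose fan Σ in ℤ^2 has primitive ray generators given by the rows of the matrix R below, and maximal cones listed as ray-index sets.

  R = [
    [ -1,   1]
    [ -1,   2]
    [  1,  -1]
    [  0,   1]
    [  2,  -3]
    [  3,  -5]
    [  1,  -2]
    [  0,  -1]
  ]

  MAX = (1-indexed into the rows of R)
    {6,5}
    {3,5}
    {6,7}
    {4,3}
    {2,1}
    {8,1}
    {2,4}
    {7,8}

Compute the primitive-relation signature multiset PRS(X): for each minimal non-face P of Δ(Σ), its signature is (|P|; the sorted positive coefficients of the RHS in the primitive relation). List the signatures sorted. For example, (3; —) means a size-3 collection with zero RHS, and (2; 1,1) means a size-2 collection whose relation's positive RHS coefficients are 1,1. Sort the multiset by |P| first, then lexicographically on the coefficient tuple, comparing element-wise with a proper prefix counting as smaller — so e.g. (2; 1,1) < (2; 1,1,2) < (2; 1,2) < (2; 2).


Δ(Σ) — 8 vertices, 20 min non-faces:

  {1,3}:  v_{1} + v_{3} = 0  ⟹  sig = (2; —)
  {2,7}:  v_{2} + v_{7} = 0  ⟹  sig = (2; —)
  {4,8}:  v_{4} + v_{8} = 0  ⟹  sig = (2; —)
  {1,4}:  v_{1} + v_{4} = v_{2}  ⟹  sig = (2; 1)
  {1,5}:  v_{1} + v_{5} = v_{7}  ⟹  sig = (2; 1)
  {1,7}:  v_{1} + v_{7} = v_{8}  ⟹  sig = (2; 1)
  {2,3}:  v_{2} + v_{3} = v_{4}  ⟹  sig = (2; 1)
  {2,5}:  v_{2} + v_{5} = v_{3}  ⟹  sig = (2; 1)
  {2,6}:  v_{2} + v_{6} = v_{5}  ⟹  sig = (2; 1)
  {2,8}:  v_{2} + v_{8} = v_{1}  ⟹  sig = (2; 1)
  {3,7}:  v_{3} + v_{7} = v_{5}  ⟹  sig = (2; 1)
  {3,8}:  v_{3} + v_{8} = v_{7}  ⟹  sig = (2; 1)
  {4,7}:  v_{4} + v_{7} = v_{3}  ⟹  sig = (2; 1)
  {5,7}:  v_{5} + v_{7} = v_{6}  ⟹  sig = (2; 1)
  {4,6}:  v_{4} + v_{6} = v_{3} + v_{5}  ⟹  sig = (2; 1,1)
  {1,6}:  v_{1} + v_{6} = 2·v_{7}  ⟹  sig = (2; 2)
  {3,6}:  v_{3} + v_{6} = 2·v_{5}  ⟹  sig = (2; 2)
  {4,5}:  v_{4} + v_{5} = 2·v_{3}  ⟹  sig = (2; 2)
  {5,8}:  v_{5} + v_{8} = 2·v_{7}  ⟹  sig = (2; 2)
  {6,8}:  v_{6} + v_{8} = 3·v_{7}  ⟹  sig = (2; 3)

Signatures (|P|; sorted positive RHS coefficients), sorted:
    |P|=2: 20 collections, coeffs (), (), (), (1), (1), (1), (1), (1), (1), (1), (1), (1), (1), (1), (1,1), (2), (2), (2), (2), (3)


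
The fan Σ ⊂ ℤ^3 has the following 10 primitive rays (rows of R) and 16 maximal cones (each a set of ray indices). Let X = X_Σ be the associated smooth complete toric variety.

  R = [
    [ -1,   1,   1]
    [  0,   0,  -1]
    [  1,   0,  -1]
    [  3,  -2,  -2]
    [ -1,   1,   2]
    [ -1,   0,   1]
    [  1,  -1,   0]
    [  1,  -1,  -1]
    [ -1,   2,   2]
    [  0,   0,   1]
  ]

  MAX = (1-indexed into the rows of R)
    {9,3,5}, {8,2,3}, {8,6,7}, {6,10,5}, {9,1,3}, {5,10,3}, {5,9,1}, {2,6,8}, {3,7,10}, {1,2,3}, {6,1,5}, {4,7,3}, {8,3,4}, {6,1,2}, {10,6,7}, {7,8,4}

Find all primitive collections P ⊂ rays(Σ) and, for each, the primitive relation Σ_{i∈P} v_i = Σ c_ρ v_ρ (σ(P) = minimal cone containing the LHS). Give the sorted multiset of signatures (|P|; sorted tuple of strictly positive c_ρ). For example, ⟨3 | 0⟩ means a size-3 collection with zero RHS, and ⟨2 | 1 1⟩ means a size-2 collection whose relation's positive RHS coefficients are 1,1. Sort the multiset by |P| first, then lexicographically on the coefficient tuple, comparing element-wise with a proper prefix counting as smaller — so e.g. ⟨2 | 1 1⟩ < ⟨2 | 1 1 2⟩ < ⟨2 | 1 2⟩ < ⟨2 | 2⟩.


Minimal non-faces — 23 found among 10 rays, 16 max cones:

  P = {1,8}:  v_{1} + v_{8} = 0  ⇒ sig = ⟨2 | 0⟩
  P = {2,10}:  v_{2} + v_{10} = 0  ⇒ sig = ⟨2 | 0⟩
  P = {3,6}:  v_{3} + v_{6} = 0  ⇒ sig = ⟨2 | 0⟩
  P = {1,7}:  v_{1} + v_{7} = v_{10}  ⇒ sig = ⟨2 | 1⟩
  P = {1,10}:  v_{1} + v_{10} = v_{5}  ⇒ sig = ⟨2 | 1⟩
  P = {2,5}:  v_{2} + v_{5} = v_{1}  ⇒ sig = ⟨2 | 1⟩
  P = {2,7}:  v_{2} + v_{7} = v_{8}  ⇒ sig = ⟨2 | 1⟩
  P = {5,8}:  v_{5} + v_{8} = v_{10}  ⇒ sig = ⟨2 | 1⟩
  P = {8,10}:  v_{8} + v_{10} = v_{7}  ⇒ sig = ⟨2 | 1⟩
  P = {1,4}:  v_{1} + v_{4} = v_{3} + v_{7}  ⇒ sig = ⟨2 | 1 1⟩
  P = {4,6}:  v_{4} + v_{6} = v_{7} + v_{8}  ⇒ sig = ⟨2 | 1 1⟩
  P = {6,9}:  v_{6} + v_{9} = v_{1} + v_{5}  ⇒ sig = ⟨2 | 1 1⟩
  P = {8,9}:  v_{8} + v_{9} = v_{3} + v_{5}  ⇒ sig = ⟨2 | 1 1⟩
  P = {4,5}:  v_{4} + v_{5} = v_{3} + v_{7} + v_{10}  ⇒ sig = ⟨2 | 1 1 1⟩
  P = {7,9}:  v_{7} + v_{9} = v_{3} + v_{5} + v_{10}  ⇒ sig = ⟨2 | 1 1 1⟩
  P = {2,4}:  v_{2} + v_{4} = v_{3} + 2·v_{8}  ⇒ sig = ⟨2 | 1 2⟩
  P = {2,9}:  v_{2} + v_{9} = 2·v_{1} + v_{3}  ⇒ sig = ⟨2 | 1 2⟩
  P = {4,10}:  v_{4} + v_{10} = v_{3} + 2·v_{7}  ⇒ sig = ⟨2 | 1 2⟩
  P = {9,10}:  v_{9} + v_{10} = v_{3} + 2·v_{5}  ⇒ sig = ⟨2 | 1 2⟩
  P = {5,7}:  v_{5} + v_{7} = 2·v_{10}  ⇒ sig = ⟨2 | 2⟩
  P = {4,9}:  v_{4} + v_{9} = 2·v_{3} + 2·v_{10}  ⇒ sig = ⟨2 | 2 2⟩
  P = {1,3,5}:  v_{1} + v_{3} + v_{5} = v_{9}  ⇒ sig = ⟨3 | 1⟩
  P = {3,7,8}:  v_{3} + v_{7} + v_{8} = v_{4}  ⇒ sig = ⟨3 | 1⟩

Signatures (|P|; sorted positive RHS coefficients), sorted:
    |P|=2: 21 collections, coeffs (), (), (), (1), (1), (1), (1), (1), (1), (1,1), (1,1), (1,1), (1,1), (1,1,1), (1,1,1), (1,2), (1,2), (1,2), (1,2), (2), (2,2)
    |P|=3: 2 collections, coeffs (1), (1)
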